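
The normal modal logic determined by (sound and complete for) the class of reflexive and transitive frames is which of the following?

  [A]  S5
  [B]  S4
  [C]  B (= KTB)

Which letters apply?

(A) S5 is determined by the class of reflexive, symmetric, and transitive frames.
(B) S4 is determined by exactly this class.
(C) B (= KTB) is determined by the class of reflexive and symmetric frames.

B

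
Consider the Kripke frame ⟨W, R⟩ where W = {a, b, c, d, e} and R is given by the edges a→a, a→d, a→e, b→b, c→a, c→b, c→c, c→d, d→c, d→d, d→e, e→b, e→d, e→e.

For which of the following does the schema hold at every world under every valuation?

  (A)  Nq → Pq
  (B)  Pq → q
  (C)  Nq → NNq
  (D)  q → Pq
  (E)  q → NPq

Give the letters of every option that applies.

R is reflexive: each world relates to itself.
R is not symmetric: a R d but not d R a.
R is not transitive: a R d and d R c but not a R c.
R is serial: every world has an R-successor.
R is not a subset of the identity: a R d with a ≠ d.
(A) Nq → Pq (axiom D) characterises the serial frames. R is serial — valid.
(B) Pq → q (the converse of T) corresponds to R being a subset of the identity. Here R ⊄ identity, so not valid.
(C) Nq → NNq is axiom 4; it is valid on a frame exactly when R is transitive. R is not transitive, so not valid.
(D) the dual of axiom T: valid iff R is reflexive. R is reflexive — valid.
(E) axiom B: valid iff R is symmetric. R is not symmetric — not valid.

A, D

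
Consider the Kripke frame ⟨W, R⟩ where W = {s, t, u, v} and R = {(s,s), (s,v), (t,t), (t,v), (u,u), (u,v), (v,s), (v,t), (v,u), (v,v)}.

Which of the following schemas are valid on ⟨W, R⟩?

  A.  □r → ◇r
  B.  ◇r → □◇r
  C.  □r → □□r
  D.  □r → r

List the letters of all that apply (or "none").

A, D

R is reflexive: each world relates to itself.
R is not transitive: s R v and v R t but not s R t.
R is not euclidean: v R s and v R t but not s R t.
R is serial: every world has an R-successor.
(A) □r → ◇r is axiom D; it is valid on a frame exactly when R is serial. R is serial, so valid.
(B) ◇r → □◇r is axiom 5, which corresponds to the euclidean property. R is not euclidean — not valid.
(C) axiom 4: valid iff R is transitive. R is not transitive — not valid.
(D) axiom T: valid iff R is reflexive. R is reflexive — valid.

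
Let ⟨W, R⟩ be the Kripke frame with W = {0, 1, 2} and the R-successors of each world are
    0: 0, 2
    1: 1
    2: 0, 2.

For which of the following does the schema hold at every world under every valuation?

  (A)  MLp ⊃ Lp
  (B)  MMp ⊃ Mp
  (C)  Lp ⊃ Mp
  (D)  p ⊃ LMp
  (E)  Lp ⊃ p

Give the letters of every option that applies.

A, B, C, D, E

R is reflexive: each world relates to itself.
R is symmetric: every R-edge is matched by its reverse.
R is transitive: R is closed under composition.
R is euclidean: any two R-successors of the same world are R-related.
R is serial: every world has an R-successor.
(A) MLp ⊃ Lp is the dual of axiom 5; it is valid on a frame exactly when R is euclidean. R is euclidean, so valid.
(B) MMp ⊃ Mp is the dual of axiom 4, which corresponds to transitivity. R is transitive — valid.
(C) Lp ⊃ Mp is axiom D, which corresponds to seriality. R is serial — valid.
(D) p ⊃ LMp is axiom B; it is valid on a frame exactly when R is symmetric. R is symmetric, so valid.
(E) Lp ⊃ p is axiom T, which corresponds to reflexivity. R is reflexive — valid.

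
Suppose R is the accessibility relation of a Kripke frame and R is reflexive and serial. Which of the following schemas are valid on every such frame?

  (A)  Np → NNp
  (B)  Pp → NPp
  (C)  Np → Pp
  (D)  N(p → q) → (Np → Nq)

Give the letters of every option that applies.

(A) axiom 4: valid iff R is transitive. Such an R need not be transitive — not valid.
(B) Pp → NPp is axiom 5, which corresponds to the euclidean property. Such an R need not be euclidean — not valid.
(C) axiom D: valid iff R is serial. Every such R is serial — valid.
(D) N(p → q) → (Np → Nq) is the K axiom; it holds on all frames — valid.

C, D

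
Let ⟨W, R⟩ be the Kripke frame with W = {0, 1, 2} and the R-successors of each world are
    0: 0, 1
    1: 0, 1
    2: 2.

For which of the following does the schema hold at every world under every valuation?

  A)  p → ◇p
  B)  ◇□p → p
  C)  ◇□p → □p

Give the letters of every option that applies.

R is reflexive: each world relates to itself.
R is symmetric: every R-edge is matched by its reverse.
R is euclidean: any two R-successors of the same world are R-related.
(A) p → ◇p is the dual of axiom T; it is valid on a frame exactly when R is reflexive. R is reflexive, so valid.
(B) ◇□p → p (the dual of axiom B) characterises the symmetric frames. R is symmetric — valid.
(C) ◇□p → □p (the dual of axiom 5) characterises the euclidean frames. R is euclidean — valid.

A, B, C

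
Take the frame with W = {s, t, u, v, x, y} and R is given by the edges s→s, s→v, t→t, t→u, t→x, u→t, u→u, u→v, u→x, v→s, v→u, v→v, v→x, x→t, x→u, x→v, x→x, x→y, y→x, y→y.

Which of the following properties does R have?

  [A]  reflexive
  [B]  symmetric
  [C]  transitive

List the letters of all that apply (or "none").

(A) reflexive: each world relates to itself.
(B) symmetric: every R-edge is matched by its reverse.
(C) not transitive: s R v and v R u but not s R u.

A, B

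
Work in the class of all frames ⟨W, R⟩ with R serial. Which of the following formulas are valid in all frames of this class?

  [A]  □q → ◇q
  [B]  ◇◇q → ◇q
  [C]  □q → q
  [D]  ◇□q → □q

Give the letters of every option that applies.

A

(A) axiom D: valid iff R is serial. Every such R is serial — valid.
(B) ◇◇q → ◇q (the dual of axiom 4) characterises the transitive frames. Such an R need not be transitive — not valid.
(C) □q → q is axiom T, which corresponds to reflexivity. Such an R need not be reflexive — not valid.
(D) the dual of axiom 5: valid iff R is euclidean. Such an R need not be euclidean — not valid.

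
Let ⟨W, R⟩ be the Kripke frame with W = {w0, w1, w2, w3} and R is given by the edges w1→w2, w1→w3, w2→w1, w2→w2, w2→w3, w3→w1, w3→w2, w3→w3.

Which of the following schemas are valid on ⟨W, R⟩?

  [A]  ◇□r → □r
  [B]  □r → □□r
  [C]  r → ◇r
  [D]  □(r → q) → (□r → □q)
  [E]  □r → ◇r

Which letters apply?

R is not reflexive: not w0 R w0.
R is not transitive: w1 R w2 and w2 R w1 but not w1 R w1.
R is not euclidean: w2 R w1 and w2 R w1 but not w1 R w1.
R is not serial: w0 has no R-successor.
(A) ◇□r → □r is the dual of axiom 5; it is valid on a frame exactly when R is euclidean. R is not euclidean, so not valid.
(B) □r → □□r (axiom 4) characterises the transitive frames. R is not transitive — not valid.
(C) r → ◇r (the dual of axiom T) characterises the reflexive frames. R is not reflexive — not valid.
(D) this is just K, valid on every normal frame.
(E) □r → ◇r (axiom D) characterises the serial frames. R is not serial — not valid.

D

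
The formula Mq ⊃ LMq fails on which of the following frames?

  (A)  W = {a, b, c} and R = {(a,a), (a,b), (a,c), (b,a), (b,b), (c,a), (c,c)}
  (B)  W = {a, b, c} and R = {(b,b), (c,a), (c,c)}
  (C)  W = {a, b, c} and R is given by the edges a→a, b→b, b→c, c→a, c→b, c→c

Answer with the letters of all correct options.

A, B, C

The schema Mq ⊃ LMq is axiom 5; it is valid on a frame iff R is euclidean.
(A) R is not euclidean (a R b and a R c but not b R c), so the schema fails here.
(B) R is not euclidean (c R a and c R c but not a R c), so the schema fails here.
(C) R is not euclidean (c R a and c R b but not a R b), so the schema fails here.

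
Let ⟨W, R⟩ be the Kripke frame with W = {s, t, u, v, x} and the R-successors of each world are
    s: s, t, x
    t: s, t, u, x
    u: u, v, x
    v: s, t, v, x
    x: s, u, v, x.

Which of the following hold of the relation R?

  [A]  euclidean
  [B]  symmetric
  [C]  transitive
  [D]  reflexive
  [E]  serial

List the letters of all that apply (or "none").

(A) not euclidean: s R x and s R t but not x R t.
(B) not symmetric: t R u but not u R t.
(C) not transitive: s R t and t R u but not s R u.
(D) reflexive: each world relates to itself.
(E) serial: every world has an R-successor.

D, E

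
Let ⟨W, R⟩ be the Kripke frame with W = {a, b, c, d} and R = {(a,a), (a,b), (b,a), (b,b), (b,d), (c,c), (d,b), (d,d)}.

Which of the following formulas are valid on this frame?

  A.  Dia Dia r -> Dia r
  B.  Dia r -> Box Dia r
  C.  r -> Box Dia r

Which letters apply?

R is symmetric: every R-edge is matched by its reverse.
R is not transitive: a R b and b R d but not a R d.
R is not euclidean: b R a and b R d but not a R d.
(A) the dual of axiom 4: valid iff R is transitive. R is not transitive — not valid.
(B) Dia r -> Box Dia r is axiom 5, which corresponds to the euclidean property. R is not euclidean — not valid.
(C) r -> Box Dia r is axiom B; it is valid on a frame exactly when R is symmetric. R is symmetric, so valid.

C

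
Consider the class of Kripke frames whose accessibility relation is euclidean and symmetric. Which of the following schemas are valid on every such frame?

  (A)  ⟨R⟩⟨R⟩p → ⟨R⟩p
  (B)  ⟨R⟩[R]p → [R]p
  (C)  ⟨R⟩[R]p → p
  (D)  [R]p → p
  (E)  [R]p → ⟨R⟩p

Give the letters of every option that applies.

A symmetric euclidean relation is transitive (uRv and vRw give vRu by symmetry, then uRw by the euclidean condition, applied at v).
(A) the dual of axiom 4: valid iff R is transitive. Every such R is transitive — valid.
(B) ⟨R⟩[R]p → [R]p is the dual of axiom 5, which corresponds to the euclidean property. Every such R is euclidean — valid.
(C) ⟨R⟩[R]p → p (the dual of axiom B) characterises the symmetric frames. Every such R is symmetric — valid.
(D) [R]p → p is axiom T; it is valid on a frame exactly when R is reflexive. Such an R need not be reflexive, so not valid.
(E) [R]p → ⟨R⟩p (axiom D) characterises the serial frames. Such an R need not be serial — not valid.

A, B, C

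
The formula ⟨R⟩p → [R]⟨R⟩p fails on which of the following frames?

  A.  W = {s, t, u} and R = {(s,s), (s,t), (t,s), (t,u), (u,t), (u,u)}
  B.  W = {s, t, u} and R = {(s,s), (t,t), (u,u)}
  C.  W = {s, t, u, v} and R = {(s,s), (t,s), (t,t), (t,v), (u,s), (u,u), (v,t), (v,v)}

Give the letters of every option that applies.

A, C

The schema ⟨R⟩p → [R]⟨R⟩p is axiom 5; it is valid on a frame iff R is euclidean.
(A) R is not euclidean (t R s and t R u but not s R u), so the schema fails here.
(B) R is euclidean (any two R-successors of the same world are R-related), so the schema is valid here.
(C) R is not euclidean (t R s and t R t but not s R t), so the schema fails here.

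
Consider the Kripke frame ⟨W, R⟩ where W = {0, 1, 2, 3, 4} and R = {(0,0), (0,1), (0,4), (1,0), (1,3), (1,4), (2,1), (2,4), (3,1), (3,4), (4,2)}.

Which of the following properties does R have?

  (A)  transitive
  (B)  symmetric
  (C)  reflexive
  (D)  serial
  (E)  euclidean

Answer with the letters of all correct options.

D

(A) not transitive: 0 R 1 and 1 R 3 but not 0 R 3.
(B) not symmetric: 0 R 4 but not 4 R 0.
(C) not reflexive: not 1 R 1.
(D) serial: every world has an R-successor.
(E) not euclidean: 0 R 4 and 0 R 0 but not 4 R 0.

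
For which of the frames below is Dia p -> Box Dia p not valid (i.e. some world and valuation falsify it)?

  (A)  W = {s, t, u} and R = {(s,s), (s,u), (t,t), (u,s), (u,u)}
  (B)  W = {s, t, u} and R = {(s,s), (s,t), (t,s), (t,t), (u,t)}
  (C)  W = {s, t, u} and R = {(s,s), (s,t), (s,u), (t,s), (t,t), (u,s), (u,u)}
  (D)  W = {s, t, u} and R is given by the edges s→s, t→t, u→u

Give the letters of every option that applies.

C

The schema Dia p -> Box Dia p is axiom 5; it is valid on a frame iff R is euclidean.
(A) R is euclidean (any two R-successors of the same world are R-related), so the schema is valid here.
(B) R is euclidean (any two R-successors of the same world are R-related), so the schema is valid here.
(C) R is not euclidean (s R t and s R u but not t R u), so the schema fails here.
(D) R is euclidean (any two R-successors of the same world are R-related), so the schema is valid here.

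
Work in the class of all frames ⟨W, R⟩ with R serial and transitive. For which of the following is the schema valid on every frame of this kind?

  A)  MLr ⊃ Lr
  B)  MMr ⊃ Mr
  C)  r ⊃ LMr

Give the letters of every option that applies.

B

(A) MLr ⊃ Lr (the dual of axiom 5) characterises the euclidean frames. Such an R need not be euclidean — not valid.
(B) MMr ⊃ Mr (the dual of axiom 4) characterises the transitive frames. Every such R is transitive — valid.
(C) r ⊃ LMr (axiom B) characterises the symmetric frames. Such an R need not be symmetric — not valid.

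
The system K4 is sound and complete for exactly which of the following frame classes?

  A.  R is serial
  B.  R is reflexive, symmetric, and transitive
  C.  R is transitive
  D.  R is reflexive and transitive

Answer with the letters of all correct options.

C

(A) this class determines D, not K4.
(B) this class determines S5, not K4.
(C) K4 is sound and complete for exactly this class.
(D) this class determines S4, not K4.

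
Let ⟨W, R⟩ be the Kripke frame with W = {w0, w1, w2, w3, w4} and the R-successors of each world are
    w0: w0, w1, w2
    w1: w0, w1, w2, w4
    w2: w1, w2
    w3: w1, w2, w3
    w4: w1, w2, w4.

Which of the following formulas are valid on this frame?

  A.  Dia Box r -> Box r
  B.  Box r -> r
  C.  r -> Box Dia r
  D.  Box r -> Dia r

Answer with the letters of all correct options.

R is reflexive: each world relates to itself.
R is not symmetric: w0 R w2 but not w2 R w0.
R is not euclidean: w0 R w2 and w0 R w0 but not w2 R w0.
R is serial: every world has an R-successor.
(A) Dia Box r -> Box r is the dual of axiom 5, which corresponds to the euclidean property. R is not euclidean — not valid.
(B) Box r -> r is axiom T; it is valid on a frame exactly when R is reflexive. R is reflexive, so valid.
(C) r -> Box Dia r is axiom B, which corresponds to symmetry. R is not symmetric — not valid.
(D) Box r -> Dia r (axiom D) characterises the serial frames. R is serial — valid.

B, D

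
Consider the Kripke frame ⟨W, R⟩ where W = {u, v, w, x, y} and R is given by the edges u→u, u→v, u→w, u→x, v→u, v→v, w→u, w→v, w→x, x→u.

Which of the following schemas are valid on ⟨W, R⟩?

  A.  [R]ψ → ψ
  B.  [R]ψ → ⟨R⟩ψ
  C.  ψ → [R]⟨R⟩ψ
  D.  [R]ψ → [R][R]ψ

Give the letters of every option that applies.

R is not reflexive: not w R w.
R is not symmetric: w R v but not v R w.
R is not transitive: v R u and u R w but not v R w.
R is not serial: y has no R-successor.
(A) axiom T: valid iff R is reflexive. R is not reflexive — not valid.
(B) axiom D: valid iff R is serial. R is not serial — not valid.
(C) axiom B: valid iff R is symmetric. R is not symmetric — not valid.
(D) [R]ψ → [R][R]ψ is axiom 4; it is valid on a frame exactly when R is transitive. R is not transitive, so not valid.

none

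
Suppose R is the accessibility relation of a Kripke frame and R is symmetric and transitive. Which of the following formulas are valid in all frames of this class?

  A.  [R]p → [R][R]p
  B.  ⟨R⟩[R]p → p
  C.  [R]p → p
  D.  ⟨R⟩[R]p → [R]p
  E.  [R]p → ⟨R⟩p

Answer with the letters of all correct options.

A symmetric transitive relation is euclidean (uRv and uRw give vRu by symmetry, then vRw by transitivity).
(A) axiom 4: valid iff R is transitive. Every such R is transitive — valid.
(B) ⟨R⟩[R]p → p is the dual of axiom B; it is valid on a frame exactly when R is symmetric. Every such R is symmetric, so valid.
(C) [R]p → p is axiom T; it is valid on a frame exactly when R is reflexive. Such an R need not be reflexive, so not valid.
(D) ⟨R⟩[R]p → [R]p is the dual of axiom 5, which corresponds to the euclidean property. Every such R is euclidean — valid.
(E) [R]p → ⟨R⟩p (axiom D) characterises the serial frames. Such an R need not be serial — not valid.

A, B, D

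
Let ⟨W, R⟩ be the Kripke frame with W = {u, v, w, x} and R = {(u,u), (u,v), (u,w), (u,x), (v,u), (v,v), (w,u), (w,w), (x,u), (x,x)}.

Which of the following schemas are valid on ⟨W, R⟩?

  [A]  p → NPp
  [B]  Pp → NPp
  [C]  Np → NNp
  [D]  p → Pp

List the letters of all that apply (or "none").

A, D

R is reflexive: each world relates to itself.
R is symmetric: every R-edge is matched by its reverse.
R is not transitive: v R u and u R w but not v R w.
R is not euclidean: u R v and u R w but not v R w.
(A) axiom B: valid iff R is symmetric. R is symmetric — valid.
(B) Pp → NPp (axiom 5) characterises the euclidean frames. R is not euclidean — not valid.
(C) Np → NNp is axiom 4, which corresponds to transitivity. R is not transitive — not valid.
(D) p → Pp is the dual of axiom T, which corresponds to reflexivity. R is reflexive — valid.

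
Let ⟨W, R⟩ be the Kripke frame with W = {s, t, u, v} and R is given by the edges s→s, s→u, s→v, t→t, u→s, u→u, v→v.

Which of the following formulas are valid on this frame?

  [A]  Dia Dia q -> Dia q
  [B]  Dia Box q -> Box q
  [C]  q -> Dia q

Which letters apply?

C

R is reflexive: each world relates to itself.
R is not transitive: u R s and s R v but not u R v.
R is not euclidean: s R u and s R v but not u R v.
(A) the dual of axiom 4: valid iff R is transitive. R is not transitive — not valid.
(B) the dual of axiom 5: valid iff R is euclidean. R is not euclidean — not valid.
(C) q -> Dia q is the dual of axiom T, which corresponds to reflexivity. R is reflexive — valid.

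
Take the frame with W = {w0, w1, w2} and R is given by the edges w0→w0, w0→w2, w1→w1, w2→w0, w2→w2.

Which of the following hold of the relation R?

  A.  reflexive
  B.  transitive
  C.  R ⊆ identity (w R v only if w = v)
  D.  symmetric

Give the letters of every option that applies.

A, B, D

(A) reflexive: each world relates to itself.
(B) transitive: R is closed under composition.
(C) not ⊆ identity: w0 R w2 with w0 ≠ w2.
(D) symmetric: every R-edge is matched by its reverse.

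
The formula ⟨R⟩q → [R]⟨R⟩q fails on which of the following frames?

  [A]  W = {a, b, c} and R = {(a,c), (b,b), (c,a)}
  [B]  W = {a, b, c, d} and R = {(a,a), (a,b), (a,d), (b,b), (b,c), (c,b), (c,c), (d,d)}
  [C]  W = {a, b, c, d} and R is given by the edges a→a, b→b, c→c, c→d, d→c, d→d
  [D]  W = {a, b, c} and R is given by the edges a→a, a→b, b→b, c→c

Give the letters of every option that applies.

A, B, D

The schema ⟨R⟩q → [R]⟨R⟩q is axiom 5; it is valid on a frame iff R is euclidean.
(A) R is not euclidean (a R c and a R c but not c R c), so the schema fails here.
(B) R is not euclidean (a R b and a R a but not b R a), so the schema fails here.
(C) R is euclidean (any two R-successors of the same world are R-related), so the schema is valid here.
(D) R is not euclidean (a R b and a R a but not b R a), so the schema fails here.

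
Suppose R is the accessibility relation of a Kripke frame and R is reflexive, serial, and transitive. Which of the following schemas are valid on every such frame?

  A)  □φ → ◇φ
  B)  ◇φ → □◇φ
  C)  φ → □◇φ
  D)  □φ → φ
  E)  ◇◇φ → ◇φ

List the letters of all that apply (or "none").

A, D, E

(A) axiom D: valid iff R is serial. Every such R is serial — valid.
(B) ◇φ → □◇φ is axiom 5, which corresponds to the euclidean property. Such an R need not be euclidean — not valid.
(C) φ → □◇φ is axiom B, which corresponds to symmetry. Such an R need not be symmetric — not valid.
(D) □φ → φ is axiom T, which corresponds to reflexivity. Every such R is reflexive — valid.
(E) ◇◇φ → ◇φ is the dual of axiom 4; it is valid on a frame exactly when R is transitive. Every such R is transitive, so valid.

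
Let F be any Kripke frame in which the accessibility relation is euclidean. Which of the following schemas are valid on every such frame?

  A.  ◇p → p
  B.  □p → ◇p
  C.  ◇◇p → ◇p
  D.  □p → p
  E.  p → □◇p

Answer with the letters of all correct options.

none

(A) ◇p → p is the converse of T; it holds exactly when R ⊆ identity. Such an R need not be a subset of the identity — not valid.
(B) □p → ◇p (axiom D) characterises the serial frames. Such an R need not be serial — not valid.
(C) ◇◇p → ◇p is the dual of axiom 4, which corresponds to transitivity. Such an R need not be transitive — not valid.
(D) □p → p (axiom T) characterises the reflexive frames. Such an R need not be reflexive — not valid.
(E) p → □◇p is axiom B, which corresponds to symmetry. Such an R need not be symmetric — not valid.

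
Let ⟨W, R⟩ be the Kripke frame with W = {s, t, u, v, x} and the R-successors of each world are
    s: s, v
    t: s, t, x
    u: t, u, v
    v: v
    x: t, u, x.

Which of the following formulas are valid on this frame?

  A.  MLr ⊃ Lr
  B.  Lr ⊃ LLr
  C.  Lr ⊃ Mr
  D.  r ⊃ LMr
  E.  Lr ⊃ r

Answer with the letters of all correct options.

R is reflexive: each world relates to itself.
R is not symmetric: s R v but not v R s.
R is not transitive: t R s and s R v but not t R v.
R is not euclidean: s R v and s R s but not v R s.
R is serial: every world has an R-successor.
(A) MLr ⊃ Lr is the dual of axiom 5; it is valid on a frame exactly when R is euclidean. R is not euclidean, so not valid.
(B) Lr ⊃ LLr is axiom 4; it is valid on a frame exactly when R is transitive. R is not transitive, so not valid.
(C) axiom D: valid iff R is serial. R is serial — valid.
(D) axiom B: valid iff R is symmetric. R is not symmetric — not valid.
(E) Lr ⊃ r is axiom T; it is valid on a frame exactly when R is reflexive. R is reflexive, so valid.

C, E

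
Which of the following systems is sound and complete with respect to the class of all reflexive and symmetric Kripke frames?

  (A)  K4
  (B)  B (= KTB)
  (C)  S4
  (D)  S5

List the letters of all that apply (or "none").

(A) K4 is determined by the class of transitive frames.
(B) B (= KTB) is determined by exactly this class.
(C) S4 is determined by the class of reflexive and transitive frames.
(D) S5 is determined by the class of reflexive, symmetric, and transitive frames.

B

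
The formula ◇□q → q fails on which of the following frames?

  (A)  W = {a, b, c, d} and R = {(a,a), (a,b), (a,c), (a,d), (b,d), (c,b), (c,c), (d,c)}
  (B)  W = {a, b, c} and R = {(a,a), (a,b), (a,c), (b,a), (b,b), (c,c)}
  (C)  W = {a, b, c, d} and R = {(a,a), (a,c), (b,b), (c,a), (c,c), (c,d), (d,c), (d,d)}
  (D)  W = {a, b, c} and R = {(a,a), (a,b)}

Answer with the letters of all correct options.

A, B, D

The schema ◇□q → q is the dual of axiom B; it is valid on a frame iff R is symmetric.
(A) R is not symmetric (a R b but not b R a), so the schema fails here.
(B) R is not symmetric (a R c but not c R a), so the schema fails here.
(C) R is symmetric (every R-edge is matched by its reverse), so the schema is valid here.
(D) R is not symmetric (a R b but not b R a), so the schema fails here.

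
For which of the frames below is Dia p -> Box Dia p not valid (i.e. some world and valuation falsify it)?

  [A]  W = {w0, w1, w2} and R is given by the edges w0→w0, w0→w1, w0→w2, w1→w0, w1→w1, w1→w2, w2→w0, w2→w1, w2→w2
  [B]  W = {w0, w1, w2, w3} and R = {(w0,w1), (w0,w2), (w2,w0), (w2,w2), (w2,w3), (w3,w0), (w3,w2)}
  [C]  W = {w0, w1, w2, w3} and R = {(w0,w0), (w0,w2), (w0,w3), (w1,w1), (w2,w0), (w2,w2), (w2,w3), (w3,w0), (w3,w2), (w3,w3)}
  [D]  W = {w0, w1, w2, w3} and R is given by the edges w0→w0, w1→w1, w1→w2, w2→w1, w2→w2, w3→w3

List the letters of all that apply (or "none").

The schema Dia p -> Box Dia p is axiom 5; it is valid on a frame iff R is euclidean.
(A) R is euclidean (any two R-successors of the same world are R-related), so the schema is valid here.
(B) R is not euclidean (w0 R w1 and w0 R w2 but not w1 R w2), so the schema fails here.
(C) R is euclidean (any two R-successors of the same world are R-related), so the schema is valid here.
(D) R is euclidean (any two R-successors of the same world are R-related), so the schema is valid here.

B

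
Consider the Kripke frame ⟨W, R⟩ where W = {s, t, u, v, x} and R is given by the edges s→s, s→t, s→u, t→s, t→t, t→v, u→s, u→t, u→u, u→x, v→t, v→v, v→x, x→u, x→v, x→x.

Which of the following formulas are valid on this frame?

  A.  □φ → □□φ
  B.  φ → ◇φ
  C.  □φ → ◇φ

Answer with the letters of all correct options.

B, C

R is reflexive: each world relates to itself.
R is not transitive: s R t and t R v but not s R v.
R is serial: every world has an R-successor.
(A) axiom 4: valid iff R is transitive. R is not transitive — not valid.
(B) φ → ◇φ is the dual of axiom T; it is valid on a frame exactly when R is reflexive. R is reflexive, so valid.
(C) □φ → ◇φ (axiom D) characterises the serial frames. R is serial — valid.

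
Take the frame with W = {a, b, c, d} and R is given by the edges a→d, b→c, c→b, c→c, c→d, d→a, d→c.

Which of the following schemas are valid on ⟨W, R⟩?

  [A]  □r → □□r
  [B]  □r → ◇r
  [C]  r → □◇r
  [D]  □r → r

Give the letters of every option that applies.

R is not reflexive: not a R a.
R is symmetric: every R-edge is matched by its reverse.
R is not transitive: a R d and d R a but not a R a.
R is serial: every world has an R-successor.
(A) □r → □□r is axiom 4, which corresponds to transitivity. R is not transitive — not valid.
(B) □r → ◇r is axiom D; it is valid on a frame exactly when R is serial. R is serial, so valid.
(C) r → □◇r (axiom B) characterises the symmetric frames. R is symmetric — valid.
(D) □r → r is axiom T, which corresponds to reflexivity. R is not reflexive — not valid.

B, C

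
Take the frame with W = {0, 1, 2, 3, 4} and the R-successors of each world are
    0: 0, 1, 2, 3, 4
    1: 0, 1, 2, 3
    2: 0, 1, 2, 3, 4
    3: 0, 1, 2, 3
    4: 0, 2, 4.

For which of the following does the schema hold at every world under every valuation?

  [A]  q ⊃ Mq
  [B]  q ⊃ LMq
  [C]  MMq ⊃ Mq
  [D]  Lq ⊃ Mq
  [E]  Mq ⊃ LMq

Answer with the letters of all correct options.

A, B, D

R is reflexive: each world relates to itself.
R is symmetric: every R-edge is matched by its reverse.
R is not transitive: 1 R 0 and 0 R 4 but not 1 R 4.
R is not euclidean: 0 R 1 and 0 R 4 but not 1 R 4.
R is serial: every world has an R-successor.
(A) q ⊃ Mq is the dual of axiom T; it is valid on a frame exactly when R is reflexive. R is reflexive, so valid.
(B) q ⊃ LMq is axiom B; it is valid on a frame exactly when R is symmetric. R is symmetric, so valid.
(C) the dual of axiom 4: valid iff R is transitive. R is not transitive — not valid.
(D) Lq ⊃ Mq (axiom D) characterises the serial frames. R is serial — valid.
(E) Mq ⊃ LMq is axiom 5, which corresponds to the euclidean property. R is not euclidean — not valid.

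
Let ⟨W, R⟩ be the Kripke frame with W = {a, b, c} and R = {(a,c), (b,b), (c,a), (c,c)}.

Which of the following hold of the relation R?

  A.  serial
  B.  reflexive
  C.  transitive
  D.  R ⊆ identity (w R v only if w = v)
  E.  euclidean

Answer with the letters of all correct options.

A

(A) serial: every world has an R-successor.
(B) not reflexive: not a R a.
(C) not transitive: a R c and c R a but not a R a.
(D) not ⊆ identity: a R c with a ≠ c.
(E) not euclidean: c R a and c R a but not a R a.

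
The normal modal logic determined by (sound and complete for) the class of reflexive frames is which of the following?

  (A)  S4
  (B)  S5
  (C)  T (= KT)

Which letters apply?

C

(A) S4 is determined by the class of reflexive and transitive frames.
(B) S5 is determined by the class of reflexive, symmetric, and transitive frames.
(C) T (= KT) is determined by exactly this class.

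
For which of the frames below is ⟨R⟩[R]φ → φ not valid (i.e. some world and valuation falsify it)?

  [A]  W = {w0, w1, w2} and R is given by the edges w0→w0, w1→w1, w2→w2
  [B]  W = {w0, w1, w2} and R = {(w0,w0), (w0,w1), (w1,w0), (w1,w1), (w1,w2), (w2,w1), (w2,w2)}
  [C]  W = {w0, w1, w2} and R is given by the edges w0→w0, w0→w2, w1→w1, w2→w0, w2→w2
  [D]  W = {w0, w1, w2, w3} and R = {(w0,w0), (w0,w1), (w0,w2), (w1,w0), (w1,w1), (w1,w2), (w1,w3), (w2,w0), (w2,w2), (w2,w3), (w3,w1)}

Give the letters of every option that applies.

The schema ⟨R⟩[R]φ → φ is the dual of axiom B; it is valid on a frame iff R is symmetric.
(A) R is symmetric (every R-edge is matched by its reverse), so the schema is valid here.
(B) R is symmetric (every R-edge is matched by its reverse), so the schema is valid here.
(C) R is symmetric (every R-edge is matched by its reverse), so the schema is valid here.
(D) R is not symmetric (w1 R w2 but not w2 R w1), so the schema fails here.

D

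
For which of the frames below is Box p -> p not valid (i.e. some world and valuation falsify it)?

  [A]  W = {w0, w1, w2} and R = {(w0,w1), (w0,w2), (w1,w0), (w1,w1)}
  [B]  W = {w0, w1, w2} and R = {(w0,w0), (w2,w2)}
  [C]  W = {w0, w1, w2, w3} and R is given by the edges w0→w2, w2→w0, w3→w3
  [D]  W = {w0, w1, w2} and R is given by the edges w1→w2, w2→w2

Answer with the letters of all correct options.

A, B, C, D

The schema Box p -> p is axiom T; it is valid on a frame iff R is reflexive.
(A) R is not reflexive (not w0 R w0), so the schema fails here.
(B) R is not reflexive (not w1 R w1), so the schema fails here.
(C) R is not reflexive (not w0 R w0), so the schema fails here.
(D) R is not reflexive (not w0 R w0), so the schema fails here.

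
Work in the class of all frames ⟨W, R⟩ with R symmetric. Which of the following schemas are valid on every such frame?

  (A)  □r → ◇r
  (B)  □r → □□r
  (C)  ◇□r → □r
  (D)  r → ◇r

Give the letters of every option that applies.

(A) □r → ◇r (axiom D) characterises the serial frames. Such an R need not be serial — not valid.
(B) □r → □□r is axiom 4, which corresponds to transitivity. Such an R need not be transitive — not valid.
(C) ◇□r → □r (the dual of axiom 5) characterises the euclidean frames. Such an R need not be euclidean — not valid.
(D) r → ◇r is the dual of axiom T, which corresponds to reflexivity. Such an R need not be reflexive — not valid.

none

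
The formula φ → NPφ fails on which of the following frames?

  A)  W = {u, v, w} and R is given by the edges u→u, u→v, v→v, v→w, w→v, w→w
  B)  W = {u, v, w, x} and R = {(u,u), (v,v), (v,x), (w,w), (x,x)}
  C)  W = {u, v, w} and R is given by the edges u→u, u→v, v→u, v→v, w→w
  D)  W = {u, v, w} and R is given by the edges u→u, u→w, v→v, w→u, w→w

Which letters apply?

The schema φ → NPφ is axiom B; it is valid on a frame iff R is symmetric.
(A) R is not symmetric (u R v but not v R u), so the schema fails here.
(B) R is not symmetric (v R x but not x R v), so the schema fails here.
(C) R is symmetric (every R-edge is matched by its reverse), so the schema is valid here.
(D) R is symmetric (every R-edge is matched by its reverse), so the schema is valid here.

A, B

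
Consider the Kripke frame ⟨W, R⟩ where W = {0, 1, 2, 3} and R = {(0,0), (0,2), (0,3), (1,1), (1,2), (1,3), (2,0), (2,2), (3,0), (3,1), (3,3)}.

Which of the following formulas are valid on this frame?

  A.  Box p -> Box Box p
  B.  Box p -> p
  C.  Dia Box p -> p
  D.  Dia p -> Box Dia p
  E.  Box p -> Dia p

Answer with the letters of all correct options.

B, E

R is reflexive: each world relates to itself.
R is not symmetric: 1 R 2 but not 2 R 1.
R is not transitive: 0 R 3 and 3 R 1 but not 0 R 1.
R is not euclidean: 0 R 2 and 0 R 3 but not 2 R 3.
R is serial: every world has an R-successor.
(A) Box p -> Box Box p (axiom 4) characterises the transitive frames. R is not transitive — not valid.
(B) axiom T: valid iff R is reflexive. R is reflexive — valid.
(C) Dia Box p -> p is the dual of axiom B, which corresponds to symmetry. R is not symmetric — not valid.
(D) axiom 5: valid iff R is euclidean. R is not euclidean — not valid.
(E) Box p -> Dia p is axiom D; it is valid on a frame exactly when R is serial. R is serial, so valid.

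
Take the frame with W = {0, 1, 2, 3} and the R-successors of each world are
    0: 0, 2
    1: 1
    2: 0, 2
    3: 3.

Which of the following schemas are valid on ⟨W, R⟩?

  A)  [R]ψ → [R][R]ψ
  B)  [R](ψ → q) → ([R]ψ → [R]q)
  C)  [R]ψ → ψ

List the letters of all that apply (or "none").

R is reflexive: each world relates to itself.
R is transitive: R is closed under composition.
(A) axiom 4: valid iff R is transitive. R is transitive — valid.
(B) this is just K, valid on every normal frame.
(C) [R]ψ → ψ (axiom T) characterises the reflexive frames. R is reflexive — valid.

A, B, C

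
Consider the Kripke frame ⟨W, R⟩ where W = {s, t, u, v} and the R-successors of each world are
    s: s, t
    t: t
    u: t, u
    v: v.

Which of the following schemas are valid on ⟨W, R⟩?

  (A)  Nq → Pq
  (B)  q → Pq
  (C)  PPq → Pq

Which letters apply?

A, B, C

R is reflexive: each world relates to itself.
R is transitive: R is closed under composition.
R is serial: every world has an R-successor.
(A) axiom D: valid iff R is serial. R is serial — valid.
(B) the dual of axiom T: valid iff R is reflexive. R is reflexive — valid.
(C) PPq → Pq (the dual of axiom 4) characterises the transitive frames. R is transitive — valid.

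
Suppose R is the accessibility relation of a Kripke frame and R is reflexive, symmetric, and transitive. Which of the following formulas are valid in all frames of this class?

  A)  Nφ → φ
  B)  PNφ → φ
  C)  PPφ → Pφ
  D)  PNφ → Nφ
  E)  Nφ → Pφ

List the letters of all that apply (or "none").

A relation that is reflexive, symmetric, and transitive is also euclidean and serial.
(A) Nφ → φ is axiom T; it is valid on a frame exactly when R is reflexive. Every such R is reflexive, so valid.
(B) the dual of axiom B: valid iff R is symmetric. Every such R is symmetric — valid.
(C) PPφ → Pφ is the dual of axiom 4, which corresponds to transitivity. Every such R is transitive — valid.
(D) PNφ → Nφ (the dual of axiom 5) characterises the euclidean frames. Every such R is euclidean — valid.
(E) axiom D: valid iff R is serial. Every such R is serial — valid.

A, B, C, D, E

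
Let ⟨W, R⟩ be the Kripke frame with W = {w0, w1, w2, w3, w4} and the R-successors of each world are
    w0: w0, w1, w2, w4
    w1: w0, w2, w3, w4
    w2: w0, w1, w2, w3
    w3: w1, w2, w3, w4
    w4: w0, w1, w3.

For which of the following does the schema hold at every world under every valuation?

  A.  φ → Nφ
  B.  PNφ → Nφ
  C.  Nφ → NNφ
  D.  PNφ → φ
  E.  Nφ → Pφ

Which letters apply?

R is symmetric: every R-edge is matched by its reverse.
R is not transitive: w0 R w1 and w1 R w3 but not w0 R w3.
R is not euclidean: w0 R w2 and w0 R w4 but not w2 R w4.
R is serial: every world has an R-successor.
R is not a subset of the identity: w0 R w1 with w0 ≠ w1.
(A) φ → Nφ (equivalent to ◇p→p) corresponds to R being a subset of the identity. Here R ⊄ identity, so not valid.
(B) PNφ → Nφ (the dual of axiom 5) characterises the euclidean frames. R is not euclidean — not valid.
(C) Nφ → NNφ is axiom 4; it is valid on a frame exactly when R is transitive. R is not transitive, so not valid.
(D) PNφ → φ is the dual of axiom B; it is valid on a frame exactly when R is symmetric. R is symmetric, so valid.
(E) Nφ → Pφ (axiom D) characterises the serial frames. R is serial — valid.

D, E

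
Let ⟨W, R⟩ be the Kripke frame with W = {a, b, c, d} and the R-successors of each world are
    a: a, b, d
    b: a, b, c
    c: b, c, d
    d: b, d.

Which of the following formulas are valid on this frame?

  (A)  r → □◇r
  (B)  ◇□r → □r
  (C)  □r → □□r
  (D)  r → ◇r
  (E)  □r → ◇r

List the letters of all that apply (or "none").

D, E

R is reflexive: each world relates to itself.
R is not symmetric: a R d but not d R a.
R is not transitive: a R b and b R c but not a R c.
R is not euclidean: a R b and a R d but not b R d.
R is serial: every world has an R-successor.
(A) r → □◇r is axiom B; it is valid on a frame exactly when R is symmetric. R is not symmetric, so not valid.
(B) ◇□r → □r is the dual of axiom 5, which corresponds to the euclidean property. R is not euclidean — not valid.
(C) axiom 4: valid iff R is transitive. R is not transitive — not valid.
(D) r → ◇r is the dual of axiom T; it is valid on a frame exactly when R is reflexive. R is reflexive, so valid.
(E) axiom D: valid iff R is serial. R is serial — valid.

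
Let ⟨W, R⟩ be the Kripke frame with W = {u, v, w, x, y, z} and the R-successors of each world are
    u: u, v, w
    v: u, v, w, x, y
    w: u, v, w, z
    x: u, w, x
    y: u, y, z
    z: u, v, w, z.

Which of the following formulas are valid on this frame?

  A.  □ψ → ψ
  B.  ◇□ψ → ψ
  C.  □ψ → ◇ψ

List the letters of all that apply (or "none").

A, C

R is reflexive: each world relates to itself.
R is not symmetric: v R x but not x R v.
R is serial: every world has an R-successor.
(A) □ψ → ψ is axiom T; it is valid on a frame exactly when R is reflexive. R is reflexive, so valid.
(B) ◇□ψ → ψ (the dual of axiom B) characterises the symmetric frames. R is not symmetric — not valid.
(C) axiom D: valid iff R is serial. R is serial — valid.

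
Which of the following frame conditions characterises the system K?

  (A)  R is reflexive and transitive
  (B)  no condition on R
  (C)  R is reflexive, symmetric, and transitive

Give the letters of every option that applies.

(A) this class determines S4, not K.
(B) K is sound and complete for exactly this class.
(C) this class determines S5, not K.

B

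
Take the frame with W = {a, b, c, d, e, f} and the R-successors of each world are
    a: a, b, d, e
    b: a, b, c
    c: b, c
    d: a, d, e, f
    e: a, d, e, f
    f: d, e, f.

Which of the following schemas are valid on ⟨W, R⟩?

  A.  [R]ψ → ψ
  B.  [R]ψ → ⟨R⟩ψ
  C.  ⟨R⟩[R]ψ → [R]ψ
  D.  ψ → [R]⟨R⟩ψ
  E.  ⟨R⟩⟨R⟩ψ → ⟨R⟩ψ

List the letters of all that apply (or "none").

R is reflexive: each world relates to itself.
R is symmetric: every R-edge is matched by its reverse.
R is not transitive: a R b and b R c but not a R c.
R is not euclidean: a R b and a R d but not b R d.
R is serial: every world has an R-successor.
(A) [R]ψ → ψ is axiom T; it is valid on a frame exactly when R is reflexive. R is reflexive, so valid.
(B) [R]ψ → ⟨R⟩ψ is axiom D; it is valid on a frame exactly when R is serial. R is serial, so valid.
(C) ⟨R⟩[R]ψ → [R]ψ (the dual of axiom 5) characterises the euclidean frames. R is not euclidean — not valid.
(D) ψ → [R]⟨R⟩ψ (axiom B) characterises the symmetric frames. R is symmetric — valid.
(E) ⟨R⟩⟨R⟩ψ → ⟨R⟩ψ (the dual of axiom 4) characterises the transitive frames. R is not transitive — not valid.

A, B, D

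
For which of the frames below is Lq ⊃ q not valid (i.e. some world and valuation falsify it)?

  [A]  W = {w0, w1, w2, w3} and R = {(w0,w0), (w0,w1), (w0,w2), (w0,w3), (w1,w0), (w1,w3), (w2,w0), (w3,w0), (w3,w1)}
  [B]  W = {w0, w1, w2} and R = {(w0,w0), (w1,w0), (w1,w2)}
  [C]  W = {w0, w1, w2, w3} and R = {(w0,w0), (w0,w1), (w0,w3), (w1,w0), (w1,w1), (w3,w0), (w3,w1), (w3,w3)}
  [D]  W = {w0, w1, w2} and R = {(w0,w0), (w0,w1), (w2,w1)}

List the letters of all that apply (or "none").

A, B, C, D

The schema Lq ⊃ q is axiom T; it is valid on a frame iff R is reflexive.
(A) R is not reflexive (not w1 R w1), so the schema fails here.
(B) R is not reflexive (not w1 R w1), so the schema fails here.
(C) R is not reflexive (not w2 R w2), so the schema fails here.
(D) R is not reflexive (not w1 R w1), so the schema fails here.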